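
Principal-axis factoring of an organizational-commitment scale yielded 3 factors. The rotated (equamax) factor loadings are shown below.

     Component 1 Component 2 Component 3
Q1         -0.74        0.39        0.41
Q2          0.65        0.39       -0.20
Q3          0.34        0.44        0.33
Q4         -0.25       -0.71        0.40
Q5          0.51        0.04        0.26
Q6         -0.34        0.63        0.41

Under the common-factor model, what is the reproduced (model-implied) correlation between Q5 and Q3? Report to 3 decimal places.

r̂ = Σ λ_i·λ_j across factors = (0.51)(0.34) + (0.04)(0.44) + (0.26)(0.33)
  = +0.1734 +0.0176 +0.0858 = 0.2768

0.277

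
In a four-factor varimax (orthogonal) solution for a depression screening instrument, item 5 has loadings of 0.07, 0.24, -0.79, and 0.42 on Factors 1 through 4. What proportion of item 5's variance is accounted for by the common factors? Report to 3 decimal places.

0.863

h² = 0.07² + 0.24² + (-0.79)² + 0.42² = 0.0049 + 0.0576 + 0.6241 + 0.1764 = 0.8630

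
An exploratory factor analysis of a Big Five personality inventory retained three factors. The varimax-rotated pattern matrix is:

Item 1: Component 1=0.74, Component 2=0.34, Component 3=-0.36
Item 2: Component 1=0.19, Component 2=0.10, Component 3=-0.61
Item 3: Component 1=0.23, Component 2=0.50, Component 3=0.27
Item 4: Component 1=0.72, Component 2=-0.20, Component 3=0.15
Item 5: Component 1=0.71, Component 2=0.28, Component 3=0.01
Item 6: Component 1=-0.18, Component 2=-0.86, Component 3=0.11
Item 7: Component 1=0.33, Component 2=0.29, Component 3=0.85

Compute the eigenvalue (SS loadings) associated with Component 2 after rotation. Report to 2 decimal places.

SS loadings for Component 2 = 0.34² + 0.10² + 0.50² + (-0.20)² + 0.28² + (-0.86)² + 0.29² = 0.1156 + 0.0100 + 0.2500 + 0.0400 + 0.0784 + 0.7396 + 0.0841 = 1.3177

1.32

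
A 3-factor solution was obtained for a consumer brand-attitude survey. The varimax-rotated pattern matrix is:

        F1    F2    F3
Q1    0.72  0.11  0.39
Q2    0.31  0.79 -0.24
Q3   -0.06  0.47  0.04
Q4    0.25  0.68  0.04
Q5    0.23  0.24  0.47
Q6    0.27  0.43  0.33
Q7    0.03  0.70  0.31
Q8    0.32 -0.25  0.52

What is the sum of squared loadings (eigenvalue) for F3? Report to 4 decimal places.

0.9092

SS loadings for F3 = 0.39² + (-0.24)² + 0.04² + 0.04² + 0.47² + 0.33² + 0.31² + 0.52² = 0.1521 + 0.0576 + 0.0016 + 0.0016 + 0.2209 + 0.1089 + 0.0961 + 0.2704 = 0.9092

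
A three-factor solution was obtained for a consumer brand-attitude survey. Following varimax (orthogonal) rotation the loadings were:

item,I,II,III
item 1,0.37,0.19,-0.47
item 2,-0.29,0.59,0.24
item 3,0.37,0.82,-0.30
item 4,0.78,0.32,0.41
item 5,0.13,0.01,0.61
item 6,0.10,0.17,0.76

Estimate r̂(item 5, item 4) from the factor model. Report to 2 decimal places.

0.35

r̂ = Σ λ_i·λ_j across factors = (0.13)(0.78) + (0.01)(0.32) + (0.61)(0.41)
  = +0.1014 +0.0032 +0.2501 = 0.3547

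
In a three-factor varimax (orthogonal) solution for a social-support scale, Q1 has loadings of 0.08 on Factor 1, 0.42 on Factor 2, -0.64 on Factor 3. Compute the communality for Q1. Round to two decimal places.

0.59

h² = 0.08² + 0.42² + (-0.64)² = 0.0064 + 0.1764 + 0.4096 = 0.5924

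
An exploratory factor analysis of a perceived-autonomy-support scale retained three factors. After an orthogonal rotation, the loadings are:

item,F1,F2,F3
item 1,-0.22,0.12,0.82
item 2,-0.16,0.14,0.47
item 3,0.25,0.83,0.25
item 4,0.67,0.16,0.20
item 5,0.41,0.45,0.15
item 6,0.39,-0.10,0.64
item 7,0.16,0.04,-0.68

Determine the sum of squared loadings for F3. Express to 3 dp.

SS loadings for F3 = 0.82² + 0.47² + 0.25² + 0.20² + 0.15² + 0.64² + (-0.68)² = 0.6724 + 0.2209 + 0.0625 + 0.0400 + 0.0225 + 0.4096 + 0.4624 = 1.8903

1.890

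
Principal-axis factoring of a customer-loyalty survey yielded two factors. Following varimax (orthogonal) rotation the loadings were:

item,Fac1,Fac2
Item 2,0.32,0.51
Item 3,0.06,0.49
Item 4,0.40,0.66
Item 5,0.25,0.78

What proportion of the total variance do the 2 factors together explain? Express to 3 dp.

SS loadings by factor: 0.3285, 1.5442; total = 1.8727.
Total variance with 4 standardized items is 4, so the solution explains 1.8727/4 = 0.4682.

0.468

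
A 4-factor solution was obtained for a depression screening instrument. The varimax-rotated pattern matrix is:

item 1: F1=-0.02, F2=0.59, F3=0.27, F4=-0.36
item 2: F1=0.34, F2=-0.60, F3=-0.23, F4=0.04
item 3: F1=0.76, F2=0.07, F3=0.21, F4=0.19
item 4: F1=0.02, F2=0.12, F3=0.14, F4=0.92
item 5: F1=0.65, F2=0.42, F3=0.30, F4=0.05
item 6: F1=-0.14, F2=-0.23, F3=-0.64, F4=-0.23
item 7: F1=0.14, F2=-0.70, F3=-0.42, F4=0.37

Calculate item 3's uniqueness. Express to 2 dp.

h² = 0.76² + 0.07² + 0.21² + 0.19² = 0.5776 + 0.0049 + 0.0441 + 0.0361 = 0.6627
Uniqueness u² = 1 − h² = 1 − 0.6627 = 0.3373

0.34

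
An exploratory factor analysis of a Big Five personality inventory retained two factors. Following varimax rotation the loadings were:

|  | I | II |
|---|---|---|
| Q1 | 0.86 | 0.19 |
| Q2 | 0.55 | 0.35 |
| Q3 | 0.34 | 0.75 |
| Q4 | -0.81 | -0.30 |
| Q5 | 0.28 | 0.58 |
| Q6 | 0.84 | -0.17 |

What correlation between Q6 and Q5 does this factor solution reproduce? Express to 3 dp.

r̂ = Σ λ_i·λ_j across factors = (0.84)(0.28) + (-0.17)(0.58)
  = +0.2352 -0.0986 = 0.1366

0.137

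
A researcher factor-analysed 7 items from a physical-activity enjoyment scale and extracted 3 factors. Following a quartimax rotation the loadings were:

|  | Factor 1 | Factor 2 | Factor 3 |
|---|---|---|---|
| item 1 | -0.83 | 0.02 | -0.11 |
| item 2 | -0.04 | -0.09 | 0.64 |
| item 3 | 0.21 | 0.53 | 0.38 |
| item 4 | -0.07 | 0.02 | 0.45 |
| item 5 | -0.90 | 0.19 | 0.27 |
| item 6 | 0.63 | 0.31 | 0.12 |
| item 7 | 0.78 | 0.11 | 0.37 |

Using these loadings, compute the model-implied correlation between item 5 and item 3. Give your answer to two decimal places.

0.01

r̂ = Σ λ_i·λ_j across factors = (-0.90)(0.21) + (0.19)(0.53) + (0.27)(0.38)
  = -0.1890 +0.1007 +0.1026 = 0.0143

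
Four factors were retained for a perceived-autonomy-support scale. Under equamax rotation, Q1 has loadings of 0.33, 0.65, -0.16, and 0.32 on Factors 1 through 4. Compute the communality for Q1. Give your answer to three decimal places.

0.659

h² = 0.33² + 0.65² + (-0.16)² + 0.32² = 0.1089 + 0.4225 + 0.0256 + 0.1024 = 0.6594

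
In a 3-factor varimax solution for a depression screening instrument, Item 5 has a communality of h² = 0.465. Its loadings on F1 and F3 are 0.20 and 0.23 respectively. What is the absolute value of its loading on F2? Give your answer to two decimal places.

Under orthogonal rotation h² = Σλ², so λ_F2² = h² − (0.0929) = 0.465 − 0.0929 = 0.3721.
|λ| = √0.3721 = 0.6100.

0.61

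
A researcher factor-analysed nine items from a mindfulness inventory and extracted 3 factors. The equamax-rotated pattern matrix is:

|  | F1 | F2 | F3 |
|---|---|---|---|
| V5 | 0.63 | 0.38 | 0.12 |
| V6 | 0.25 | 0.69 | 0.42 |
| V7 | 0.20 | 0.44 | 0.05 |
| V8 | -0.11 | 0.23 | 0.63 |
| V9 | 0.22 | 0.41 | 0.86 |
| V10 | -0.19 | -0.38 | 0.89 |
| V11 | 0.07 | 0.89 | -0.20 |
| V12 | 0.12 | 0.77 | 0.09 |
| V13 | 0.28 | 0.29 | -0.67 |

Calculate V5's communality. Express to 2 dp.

0.56

h² = 0.63² + 0.38² + 0.12² = 0.3969 + 0.1444 + 0.0144 = 0.5557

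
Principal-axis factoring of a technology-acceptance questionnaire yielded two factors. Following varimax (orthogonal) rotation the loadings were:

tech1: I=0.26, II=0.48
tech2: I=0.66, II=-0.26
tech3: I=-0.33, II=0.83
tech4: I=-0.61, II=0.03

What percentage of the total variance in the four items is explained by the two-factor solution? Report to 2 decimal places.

49.30%

Communalities: 0.2980, 0.5032, 0.7978, 0.3730; Σh² = 1.9720.
Total variance with 4 standardized items is 4, so the solution explains 1.9720/4 = 0.4930 = 49.30%.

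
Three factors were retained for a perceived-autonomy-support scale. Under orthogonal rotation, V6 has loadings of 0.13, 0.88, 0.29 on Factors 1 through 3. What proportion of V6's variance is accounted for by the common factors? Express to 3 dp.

0.875

h² = 0.13² + 0.88² + 0.29² = 0.0169 + 0.7744 + 0.0841 = 0.8754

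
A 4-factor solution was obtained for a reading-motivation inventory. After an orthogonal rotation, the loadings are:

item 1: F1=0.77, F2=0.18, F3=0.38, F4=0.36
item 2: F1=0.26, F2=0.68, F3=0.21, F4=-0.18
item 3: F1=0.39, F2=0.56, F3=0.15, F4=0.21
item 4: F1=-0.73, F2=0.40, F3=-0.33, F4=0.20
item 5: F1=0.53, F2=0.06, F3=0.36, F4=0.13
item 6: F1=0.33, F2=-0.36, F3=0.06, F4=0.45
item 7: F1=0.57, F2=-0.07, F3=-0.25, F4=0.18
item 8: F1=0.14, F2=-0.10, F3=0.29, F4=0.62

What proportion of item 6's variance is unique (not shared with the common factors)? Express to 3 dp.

h² = 0.33² + (-0.36)² + 0.06² + 0.45² = 0.1089 + 0.1296 + 0.0036 + 0.2025 = 0.4446
Uniqueness u² = 1 − h² = 1 − 0.4446 = 0.5554

0.555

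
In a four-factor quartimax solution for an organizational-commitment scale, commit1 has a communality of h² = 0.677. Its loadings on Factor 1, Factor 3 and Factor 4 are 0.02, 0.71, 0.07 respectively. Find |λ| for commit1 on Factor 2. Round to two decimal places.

Under orthogonal rotation h² = Σλ², so λ_Factor 2² = h² − (0.5094) = 0.677 − 0.5094 = 0.1676.
|λ| = √0.1676 = 0.4094.

0.41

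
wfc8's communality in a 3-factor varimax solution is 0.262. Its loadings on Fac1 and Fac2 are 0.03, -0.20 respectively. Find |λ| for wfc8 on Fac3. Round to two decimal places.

0.47

Under orthogonal rotation h² = Σλ², so λ_Fac3² = h² − (0.0409) = 0.262 − 0.0409 = 0.2211.
|λ| = √0.2211 = 0.4702.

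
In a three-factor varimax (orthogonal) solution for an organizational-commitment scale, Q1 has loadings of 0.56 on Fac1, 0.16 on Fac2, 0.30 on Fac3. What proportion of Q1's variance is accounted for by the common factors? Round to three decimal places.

0.429

h² = 0.56² + 0.16² + 0.30² = 0.3136 + 0.0256 + 0.0900 = 0.4292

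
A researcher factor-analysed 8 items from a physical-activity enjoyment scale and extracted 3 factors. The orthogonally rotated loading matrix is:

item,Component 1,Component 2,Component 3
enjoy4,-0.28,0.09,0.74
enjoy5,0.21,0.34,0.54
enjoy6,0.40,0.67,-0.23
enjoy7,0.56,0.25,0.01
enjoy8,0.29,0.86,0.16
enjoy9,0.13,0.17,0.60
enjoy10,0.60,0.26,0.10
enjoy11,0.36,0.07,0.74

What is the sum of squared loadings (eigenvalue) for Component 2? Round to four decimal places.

SS loadings for Component 2 = 0.09² + 0.34² + 0.67² + 0.25² + 0.86² + 0.17² + 0.26² + 0.07² = 0.0081 + 0.1156 + 0.4489 + 0.0625 + 0.7396 + 0.0289 + 0.0676 + 0.0049 = 1.4761

1.4761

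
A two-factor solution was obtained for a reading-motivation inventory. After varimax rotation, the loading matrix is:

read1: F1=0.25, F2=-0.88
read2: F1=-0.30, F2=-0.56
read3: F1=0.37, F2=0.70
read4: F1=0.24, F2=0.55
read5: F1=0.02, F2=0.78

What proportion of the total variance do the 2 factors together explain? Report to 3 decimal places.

0.567

Communalities: 0.8369, 0.4036, 0.6269, 0.3601, 0.6088; Σh² = 2.8363.
Total variance with 5 standardized items is 5, so the solution explains 2.8363/5 = 0.5673.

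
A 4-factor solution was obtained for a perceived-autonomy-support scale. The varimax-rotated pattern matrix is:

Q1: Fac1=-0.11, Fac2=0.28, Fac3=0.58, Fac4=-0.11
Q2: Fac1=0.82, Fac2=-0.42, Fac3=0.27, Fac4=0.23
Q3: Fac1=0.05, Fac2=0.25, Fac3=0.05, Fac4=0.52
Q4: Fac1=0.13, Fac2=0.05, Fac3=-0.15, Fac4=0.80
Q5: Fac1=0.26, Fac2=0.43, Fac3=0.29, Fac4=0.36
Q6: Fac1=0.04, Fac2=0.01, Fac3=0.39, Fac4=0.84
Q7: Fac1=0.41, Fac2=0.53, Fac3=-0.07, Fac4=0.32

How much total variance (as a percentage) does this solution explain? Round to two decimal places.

61.65%

Communalities: 0.4390, 0.9746, 0.3379, 0.6819, 0.4662, 0.8594, 0.5563; Σh² = 4.3153.
Total variance with 7 standardized items is 7, so the solution explains 4.3153/7 = 0.6165 = 61.65%.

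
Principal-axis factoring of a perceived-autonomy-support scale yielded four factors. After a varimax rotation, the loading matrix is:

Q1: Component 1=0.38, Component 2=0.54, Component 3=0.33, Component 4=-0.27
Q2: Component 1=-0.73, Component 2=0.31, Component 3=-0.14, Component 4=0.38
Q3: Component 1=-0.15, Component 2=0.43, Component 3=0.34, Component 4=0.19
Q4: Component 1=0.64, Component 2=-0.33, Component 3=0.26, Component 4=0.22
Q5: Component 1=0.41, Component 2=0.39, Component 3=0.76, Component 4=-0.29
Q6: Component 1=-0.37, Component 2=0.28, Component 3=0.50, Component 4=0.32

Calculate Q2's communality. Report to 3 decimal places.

h² = (-0.73)² + 0.31² + (-0.14)² + 0.38² = 0.5329 + 0.0961 + 0.0196 + 0.1444 = 0.7930

0.793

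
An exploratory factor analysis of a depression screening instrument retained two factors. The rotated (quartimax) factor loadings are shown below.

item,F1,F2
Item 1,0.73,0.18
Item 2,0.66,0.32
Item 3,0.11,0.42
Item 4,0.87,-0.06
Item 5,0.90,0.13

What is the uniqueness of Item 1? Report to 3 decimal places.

0.435

h² = 0.73² + 0.18² = 0.5329 + 0.0324 = 0.5653
Uniqueness u² = 1 − h² = 1 − 0.5653 = 0.4347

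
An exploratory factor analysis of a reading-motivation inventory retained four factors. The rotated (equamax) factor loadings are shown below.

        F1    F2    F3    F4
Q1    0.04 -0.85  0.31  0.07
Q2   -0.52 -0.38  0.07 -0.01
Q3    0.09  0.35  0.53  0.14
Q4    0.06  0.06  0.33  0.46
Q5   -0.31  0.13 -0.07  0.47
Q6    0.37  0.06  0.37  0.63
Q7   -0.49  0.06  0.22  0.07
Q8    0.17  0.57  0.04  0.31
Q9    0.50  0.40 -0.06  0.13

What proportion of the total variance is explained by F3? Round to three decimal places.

SS loadings for F3 = 0.31² + 0.07² + 0.53² + 0.33² + (-0.07)² + 0.37² + 0.22² + 0.04² + (-0.06)² = 0.6862
Proportion of variance = 0.6862 / 9 = 0.0762.

0.076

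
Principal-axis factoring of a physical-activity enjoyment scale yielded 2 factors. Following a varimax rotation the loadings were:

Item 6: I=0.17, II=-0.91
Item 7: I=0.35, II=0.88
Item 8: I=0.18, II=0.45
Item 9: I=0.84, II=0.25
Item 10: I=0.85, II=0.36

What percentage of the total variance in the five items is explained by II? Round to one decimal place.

39.9%

SS loadings for II = (-0.91)² + 0.88² + 0.45² + 0.25² + 0.36² = 1.9971
With 5 standardized items, total variance = 5. Proportion = 1.9971/5 = 0.3994 → 39.94%.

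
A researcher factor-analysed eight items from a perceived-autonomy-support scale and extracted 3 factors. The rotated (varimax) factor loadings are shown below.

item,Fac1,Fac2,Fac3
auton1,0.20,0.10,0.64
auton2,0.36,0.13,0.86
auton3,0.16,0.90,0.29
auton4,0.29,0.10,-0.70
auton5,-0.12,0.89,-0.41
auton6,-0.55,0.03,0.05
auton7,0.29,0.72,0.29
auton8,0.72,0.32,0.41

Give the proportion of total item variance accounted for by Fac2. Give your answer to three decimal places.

0.283

SS loadings for Fac2 = 0.10² + 0.13² + 0.90² + 0.10² + 0.89² + 0.03² + 0.72² + 0.32² = 2.2607
Proportion of variance = 2.2607 / 8 = 0.2826.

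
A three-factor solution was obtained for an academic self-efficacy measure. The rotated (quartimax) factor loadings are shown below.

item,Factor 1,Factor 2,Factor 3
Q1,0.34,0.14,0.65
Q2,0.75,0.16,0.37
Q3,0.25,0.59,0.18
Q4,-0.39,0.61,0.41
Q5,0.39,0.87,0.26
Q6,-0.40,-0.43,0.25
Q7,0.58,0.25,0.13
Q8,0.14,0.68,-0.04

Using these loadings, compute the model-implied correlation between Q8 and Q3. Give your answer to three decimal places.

0.429

r̂ = Σ λ_i·λ_j across factors = (0.14)(0.25) + (0.68)(0.59) + (-0.04)(0.18)
  = +0.0350 +0.4012 -0.0072 = 0.4290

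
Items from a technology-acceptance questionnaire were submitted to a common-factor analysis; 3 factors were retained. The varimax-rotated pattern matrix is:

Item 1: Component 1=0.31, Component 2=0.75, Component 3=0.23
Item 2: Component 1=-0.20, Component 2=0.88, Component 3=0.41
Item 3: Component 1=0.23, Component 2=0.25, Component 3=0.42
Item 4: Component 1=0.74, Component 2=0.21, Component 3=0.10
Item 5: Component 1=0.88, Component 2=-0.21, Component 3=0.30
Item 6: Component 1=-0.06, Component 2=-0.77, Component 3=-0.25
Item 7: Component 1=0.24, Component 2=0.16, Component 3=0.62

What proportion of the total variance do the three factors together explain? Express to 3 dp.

0.660

Communalities: 0.7115, 0.9825, 0.2918, 0.6017, 0.9085, 0.6590, 0.4676; Σh² = 4.6226.
Total variance with 7 standardized items is 7, so the solution explains 4.6226/7 = 0.6604.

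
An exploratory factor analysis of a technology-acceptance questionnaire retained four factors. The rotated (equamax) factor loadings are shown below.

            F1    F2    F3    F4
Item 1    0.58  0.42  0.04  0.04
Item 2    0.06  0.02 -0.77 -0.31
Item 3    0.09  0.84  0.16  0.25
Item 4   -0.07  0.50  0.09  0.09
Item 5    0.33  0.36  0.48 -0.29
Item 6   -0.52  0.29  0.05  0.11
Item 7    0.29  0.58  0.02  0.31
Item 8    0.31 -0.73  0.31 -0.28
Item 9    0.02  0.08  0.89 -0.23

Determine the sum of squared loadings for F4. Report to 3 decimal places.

SS loadings for F4 = 0.04² + (-0.31)² + 0.25² + 0.09² + (-0.29)² + 0.11² + 0.31² + (-0.28)² + (-0.23)² = 0.0016 + 0.0961 + 0.0625 + 0.0081 + 0.0841 + 0.0121 + 0.0961 + 0.0784 + 0.0529 = 0.4919

0.492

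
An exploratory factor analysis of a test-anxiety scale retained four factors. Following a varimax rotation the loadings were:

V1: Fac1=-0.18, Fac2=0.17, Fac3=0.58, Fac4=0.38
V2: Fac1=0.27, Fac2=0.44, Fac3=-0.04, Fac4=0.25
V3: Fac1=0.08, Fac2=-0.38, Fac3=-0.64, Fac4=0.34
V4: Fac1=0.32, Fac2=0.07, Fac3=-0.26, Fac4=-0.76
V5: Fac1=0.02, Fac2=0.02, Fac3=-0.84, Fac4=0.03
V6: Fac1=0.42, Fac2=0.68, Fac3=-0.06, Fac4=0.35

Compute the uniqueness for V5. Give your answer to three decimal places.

0.293

h² = 0.02² + 0.02² + (-0.84)² + 0.03² = 0.0004 + 0.0004 + 0.7056 + 0.0009 = 0.7073
Uniqueness u² = 1 − h² = 1 − 0.7073 = 0.2927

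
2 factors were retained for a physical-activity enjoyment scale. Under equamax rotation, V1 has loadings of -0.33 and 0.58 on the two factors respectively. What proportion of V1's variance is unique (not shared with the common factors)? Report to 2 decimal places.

0.55

h² = (-0.33)² + 0.58² = 0.1089 + 0.3364 = 0.4453
Uniqueness u² = 1 − h² = 1 − 0.4453 = 0.5547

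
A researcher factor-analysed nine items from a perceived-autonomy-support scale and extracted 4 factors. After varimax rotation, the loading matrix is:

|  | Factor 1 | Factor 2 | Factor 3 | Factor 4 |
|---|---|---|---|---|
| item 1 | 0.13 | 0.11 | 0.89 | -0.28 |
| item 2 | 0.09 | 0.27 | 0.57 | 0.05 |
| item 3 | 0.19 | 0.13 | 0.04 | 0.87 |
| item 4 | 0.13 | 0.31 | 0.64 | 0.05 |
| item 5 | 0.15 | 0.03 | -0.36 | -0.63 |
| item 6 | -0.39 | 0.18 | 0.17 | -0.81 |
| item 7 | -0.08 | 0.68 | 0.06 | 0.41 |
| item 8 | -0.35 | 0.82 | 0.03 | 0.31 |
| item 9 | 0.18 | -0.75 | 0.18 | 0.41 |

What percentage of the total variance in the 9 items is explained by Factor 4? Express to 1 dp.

25.8%

SS loadings for Factor 4 = (-0.28)² + 0.05² + 0.87² + 0.05² + (-0.63)² + (-0.81)² + 0.41² + 0.31² + 0.41² = 2.3256
With 9 standardized items, total variance = 9. Proportion = 2.3256/9 = 0.2584 → 25.84%.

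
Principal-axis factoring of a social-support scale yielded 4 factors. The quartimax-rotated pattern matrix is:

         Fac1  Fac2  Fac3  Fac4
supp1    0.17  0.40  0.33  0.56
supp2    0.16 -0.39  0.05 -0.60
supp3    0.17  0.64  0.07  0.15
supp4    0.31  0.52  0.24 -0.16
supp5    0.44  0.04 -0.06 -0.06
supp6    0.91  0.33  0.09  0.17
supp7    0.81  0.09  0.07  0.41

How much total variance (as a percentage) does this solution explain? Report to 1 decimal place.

Communalities: 0.6114, 0.5402, 0.4659, 0.4497, 0.2024, 0.9740, 0.8372; Σh² = 4.0808.
Total variance with 7 standardized items is 7, so the solution explains 4.0808/7 = 0.5830 = 58.30%.

58.3%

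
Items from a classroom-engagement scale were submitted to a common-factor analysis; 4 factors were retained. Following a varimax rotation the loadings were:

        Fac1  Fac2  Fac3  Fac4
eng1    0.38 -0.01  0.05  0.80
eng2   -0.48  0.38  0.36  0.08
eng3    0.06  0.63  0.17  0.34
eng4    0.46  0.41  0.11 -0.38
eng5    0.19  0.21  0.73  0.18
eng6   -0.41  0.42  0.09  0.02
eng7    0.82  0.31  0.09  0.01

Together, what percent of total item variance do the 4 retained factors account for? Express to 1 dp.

SS loadings by factor: 1.4666, 1.0261, 0.7222, 0.9393; total = 4.1542.
Total variance with 7 standardized items is 7, so the solution explains 4.1542/7 = 0.5935 = 59.35%.

59.3%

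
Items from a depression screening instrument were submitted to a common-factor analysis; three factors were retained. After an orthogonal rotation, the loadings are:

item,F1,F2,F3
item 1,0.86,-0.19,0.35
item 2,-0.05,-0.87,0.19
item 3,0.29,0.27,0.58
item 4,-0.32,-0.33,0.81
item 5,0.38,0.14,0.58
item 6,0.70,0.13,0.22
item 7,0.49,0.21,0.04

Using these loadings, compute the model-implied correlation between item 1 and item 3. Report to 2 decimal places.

r̂ = Σ λ_i·λ_j across factors = (0.86)(0.29) + (-0.19)(0.27) + (0.35)(0.58)
  = +0.2494 -0.0513 +0.2030 = 0.4011

0.40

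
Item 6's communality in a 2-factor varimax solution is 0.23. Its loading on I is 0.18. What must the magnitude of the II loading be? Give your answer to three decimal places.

Under orthogonal rotation h² = Σλ², so λ_II² = h² − (0.0324) = 0.23 − 0.0324 = 0.1976.
|λ| = √0.1976 = 0.4445.

0.445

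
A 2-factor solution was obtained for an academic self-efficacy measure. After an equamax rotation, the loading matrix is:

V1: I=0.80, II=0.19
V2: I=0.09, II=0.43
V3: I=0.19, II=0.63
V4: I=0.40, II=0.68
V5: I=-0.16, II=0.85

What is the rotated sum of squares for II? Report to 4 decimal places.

SS loadings for II = 0.19² + 0.43² + 0.63² + 0.68² + 0.85² = 0.0361 + 0.1849 + 0.3969 + 0.4624 + 0.7225 = 1.8028

1.8028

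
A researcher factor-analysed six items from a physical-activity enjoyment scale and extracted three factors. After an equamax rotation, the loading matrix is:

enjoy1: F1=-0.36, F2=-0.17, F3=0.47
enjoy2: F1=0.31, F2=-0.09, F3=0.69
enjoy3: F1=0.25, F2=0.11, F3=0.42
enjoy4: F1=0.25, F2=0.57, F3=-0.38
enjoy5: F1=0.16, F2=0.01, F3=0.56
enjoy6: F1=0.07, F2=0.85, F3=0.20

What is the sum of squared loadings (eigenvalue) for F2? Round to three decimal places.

SS loadings for F2 = (-0.17)² + (-0.09)² + 0.11² + 0.57² + 0.01² + 0.85² = 0.0289 + 0.0081 + 0.0121 + 0.3249 + 0.0001 + 0.7225 = 1.0966

1.097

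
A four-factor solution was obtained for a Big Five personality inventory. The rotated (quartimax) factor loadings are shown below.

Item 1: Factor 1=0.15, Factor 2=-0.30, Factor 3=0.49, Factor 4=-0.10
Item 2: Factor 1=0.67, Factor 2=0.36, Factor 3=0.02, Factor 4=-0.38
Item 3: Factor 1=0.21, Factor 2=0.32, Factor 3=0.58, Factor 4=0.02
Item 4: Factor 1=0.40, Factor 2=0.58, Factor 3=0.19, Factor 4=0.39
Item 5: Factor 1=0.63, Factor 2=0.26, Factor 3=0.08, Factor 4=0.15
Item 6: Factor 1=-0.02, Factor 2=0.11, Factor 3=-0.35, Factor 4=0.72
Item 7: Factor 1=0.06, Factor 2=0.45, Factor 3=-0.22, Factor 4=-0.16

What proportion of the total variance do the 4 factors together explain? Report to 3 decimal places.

SS loadings by factor: 1.0764, 0.9406, 0.7903, 0.8734; total = 3.6807.
Total variance with 7 standardized items is 7, so the solution explains 3.6807/7 = 0.5258.

0.526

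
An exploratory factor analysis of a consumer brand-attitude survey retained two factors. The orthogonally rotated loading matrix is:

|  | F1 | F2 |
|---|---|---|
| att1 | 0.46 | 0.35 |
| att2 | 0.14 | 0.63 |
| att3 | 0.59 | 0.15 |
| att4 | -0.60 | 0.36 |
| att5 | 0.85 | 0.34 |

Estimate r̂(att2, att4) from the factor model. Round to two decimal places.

0.14

r̂ = Σ λ_i·λ_j across factors = (0.14)(-0.60) + (0.63)(0.36)
  = -0.0840 +0.2268 = 0.1428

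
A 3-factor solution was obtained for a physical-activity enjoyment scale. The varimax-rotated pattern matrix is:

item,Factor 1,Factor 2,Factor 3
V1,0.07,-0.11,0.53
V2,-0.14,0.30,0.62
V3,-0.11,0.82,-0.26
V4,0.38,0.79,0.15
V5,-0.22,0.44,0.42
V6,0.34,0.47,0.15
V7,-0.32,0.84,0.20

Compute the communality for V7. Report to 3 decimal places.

h² = (-0.32)² + 0.84² + 0.20² = 0.1024 + 0.7056 + 0.0400 = 0.8480

0.848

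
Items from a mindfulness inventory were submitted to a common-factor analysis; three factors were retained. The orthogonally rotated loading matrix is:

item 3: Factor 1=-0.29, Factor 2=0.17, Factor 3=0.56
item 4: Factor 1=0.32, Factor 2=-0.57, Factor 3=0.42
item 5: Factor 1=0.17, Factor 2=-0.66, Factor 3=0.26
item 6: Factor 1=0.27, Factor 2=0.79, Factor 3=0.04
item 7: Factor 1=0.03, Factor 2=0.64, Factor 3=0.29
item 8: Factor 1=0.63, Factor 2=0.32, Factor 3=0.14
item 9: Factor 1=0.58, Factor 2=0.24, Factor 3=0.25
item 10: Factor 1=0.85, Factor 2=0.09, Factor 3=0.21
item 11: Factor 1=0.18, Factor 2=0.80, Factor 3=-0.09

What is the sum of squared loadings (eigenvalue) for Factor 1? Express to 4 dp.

SS loadings for Factor 1 = (-0.29)² + 0.32² + 0.17² + 0.27² + 0.03² + 0.63² + 0.58² + 0.85² + 0.18² = 0.0841 + 0.1024 + 0.0289 + 0.0729 + 0.0009 + 0.3969 + 0.3364 + 0.7225 + 0.0324 = 1.7774

1.7774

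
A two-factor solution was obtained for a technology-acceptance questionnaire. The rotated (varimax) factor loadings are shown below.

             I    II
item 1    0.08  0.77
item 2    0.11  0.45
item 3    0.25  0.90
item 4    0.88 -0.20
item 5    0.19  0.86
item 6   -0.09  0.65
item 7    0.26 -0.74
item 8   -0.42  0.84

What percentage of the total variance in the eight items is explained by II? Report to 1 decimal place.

50.8%

SS loadings for II = 0.77² + 0.45² + 0.90² + (-0.20)² + 0.86² + 0.65² + (-0.74)² + 0.84² = 4.0607
With 8 standardized items, total variance = 8. Proportion = 4.0607/8 = 0.5076 → 50.76%.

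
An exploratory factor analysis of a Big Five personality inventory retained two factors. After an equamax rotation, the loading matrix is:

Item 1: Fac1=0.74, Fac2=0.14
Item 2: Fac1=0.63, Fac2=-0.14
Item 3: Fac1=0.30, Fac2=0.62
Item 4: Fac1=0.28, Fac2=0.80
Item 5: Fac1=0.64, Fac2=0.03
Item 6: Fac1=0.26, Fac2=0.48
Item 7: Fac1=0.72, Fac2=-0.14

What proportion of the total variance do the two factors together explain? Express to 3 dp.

Communalities: 0.5672, 0.4165, 0.4744, 0.7184, 0.4105, 0.2980, 0.5380; Σh² = 3.4230.
Total variance with 7 standardized items is 7, so the solution explains 3.4230/7 = 0.4890.

0.489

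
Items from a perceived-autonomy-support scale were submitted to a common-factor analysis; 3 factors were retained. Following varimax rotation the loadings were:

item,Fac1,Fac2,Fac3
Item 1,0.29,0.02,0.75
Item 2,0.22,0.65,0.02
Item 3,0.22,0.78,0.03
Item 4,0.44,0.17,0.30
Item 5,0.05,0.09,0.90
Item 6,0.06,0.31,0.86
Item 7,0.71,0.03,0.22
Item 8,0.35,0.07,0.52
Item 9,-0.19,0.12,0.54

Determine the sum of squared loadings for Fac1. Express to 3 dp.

1.043

SS loadings for Fac1 = 0.29² + 0.22² + 0.22² + 0.44² + 0.05² + 0.06² + 0.71² + 0.35² + (-0.19)² = 0.0841 + 0.0484 + 0.0484 + 0.1936 + 0.0025 + 0.0036 + 0.5041 + 0.1225 + 0.0361 = 1.0433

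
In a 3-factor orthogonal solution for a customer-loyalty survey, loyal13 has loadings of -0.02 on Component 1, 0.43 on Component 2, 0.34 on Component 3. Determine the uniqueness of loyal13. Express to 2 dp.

h² = (-0.02)² + 0.43² + 0.34² = 0.0004 + 0.1849 + 0.1156 = 0.3009
Uniqueness u² = 1 − h² = 1 − 0.3009 = 0.6991

0.70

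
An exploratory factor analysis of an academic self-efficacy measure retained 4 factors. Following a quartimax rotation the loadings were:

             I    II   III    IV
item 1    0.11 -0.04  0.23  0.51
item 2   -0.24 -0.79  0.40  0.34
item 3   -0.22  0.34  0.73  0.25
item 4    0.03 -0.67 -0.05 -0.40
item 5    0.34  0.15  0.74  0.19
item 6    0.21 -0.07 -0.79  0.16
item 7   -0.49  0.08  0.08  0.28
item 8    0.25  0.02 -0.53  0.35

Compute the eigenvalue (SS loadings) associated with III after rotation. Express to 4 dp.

SS loadings for III = 0.23² + 0.40² + 0.73² + (-0.05)² + 0.74² + (-0.79)² + 0.08² + (-0.53)² = 0.0529 + 0.1600 + 0.5329 + 0.0025 + 0.5476 + 0.6241 + 0.0064 + 0.2809 = 2.2073

2.2073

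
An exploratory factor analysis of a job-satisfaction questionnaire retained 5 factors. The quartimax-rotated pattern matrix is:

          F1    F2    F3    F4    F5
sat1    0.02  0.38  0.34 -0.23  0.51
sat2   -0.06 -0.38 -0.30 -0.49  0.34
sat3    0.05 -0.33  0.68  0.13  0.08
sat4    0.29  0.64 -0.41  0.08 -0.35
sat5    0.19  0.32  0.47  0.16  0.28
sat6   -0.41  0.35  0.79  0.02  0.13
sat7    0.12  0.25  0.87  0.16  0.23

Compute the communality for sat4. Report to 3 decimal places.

h² = 0.29² + 0.64² + (-0.41)² + 0.08² + (-0.35)² = 0.0841 + 0.4096 + 0.1681 + 0.0064 + 0.1225 = 0.7907

0.791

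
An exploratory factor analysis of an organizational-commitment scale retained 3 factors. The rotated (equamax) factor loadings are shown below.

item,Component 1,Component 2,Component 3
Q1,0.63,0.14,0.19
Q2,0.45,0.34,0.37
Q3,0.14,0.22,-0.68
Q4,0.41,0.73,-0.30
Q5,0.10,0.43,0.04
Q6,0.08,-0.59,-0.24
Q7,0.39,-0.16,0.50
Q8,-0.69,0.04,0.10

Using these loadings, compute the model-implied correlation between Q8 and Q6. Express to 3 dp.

r̂ = Σ λ_i·λ_j across factors = (-0.69)(0.08) + (0.04)(-0.59) + (0.10)(-0.24)
  = -0.0552 -0.0236 -0.0240 = -0.1028

-0.103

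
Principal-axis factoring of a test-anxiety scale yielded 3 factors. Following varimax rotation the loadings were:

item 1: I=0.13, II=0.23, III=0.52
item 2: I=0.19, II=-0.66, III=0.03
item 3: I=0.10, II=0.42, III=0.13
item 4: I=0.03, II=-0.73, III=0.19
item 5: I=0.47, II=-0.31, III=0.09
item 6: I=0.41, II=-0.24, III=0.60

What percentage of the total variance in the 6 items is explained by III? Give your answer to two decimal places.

SS loadings for III = 0.52² + 0.03² + 0.13² + 0.19² + 0.09² + 0.60² = 0.6924
With 6 standardized items, total variance = 6. Proportion = 0.6924/6 = 0.1154 → 11.54%.

11.54%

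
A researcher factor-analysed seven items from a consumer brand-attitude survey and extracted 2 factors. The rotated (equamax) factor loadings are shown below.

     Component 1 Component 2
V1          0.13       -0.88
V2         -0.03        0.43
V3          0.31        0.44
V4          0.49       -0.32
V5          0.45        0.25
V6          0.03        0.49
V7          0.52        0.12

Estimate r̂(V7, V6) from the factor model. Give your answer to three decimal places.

r̂ = Σ λ_i·λ_j across factors = (0.52)(0.03) + (0.12)(0.49)
  = +0.0156 +0.0588 = 0.0744

0.074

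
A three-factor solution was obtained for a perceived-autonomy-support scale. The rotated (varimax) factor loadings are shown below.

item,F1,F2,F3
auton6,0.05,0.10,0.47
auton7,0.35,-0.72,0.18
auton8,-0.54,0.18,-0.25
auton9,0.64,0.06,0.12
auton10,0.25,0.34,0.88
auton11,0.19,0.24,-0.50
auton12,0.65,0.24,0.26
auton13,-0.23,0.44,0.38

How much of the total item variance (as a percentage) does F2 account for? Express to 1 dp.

12.4%

SS loadings for F2 = 0.10² + (-0.72)² + 0.18² + 0.06² + 0.34² + 0.24² + 0.24² + 0.44² = 0.9888
With 8 standardized items, total variance = 8. Proportion = 0.9888/8 = 0.1236 → 12.36%.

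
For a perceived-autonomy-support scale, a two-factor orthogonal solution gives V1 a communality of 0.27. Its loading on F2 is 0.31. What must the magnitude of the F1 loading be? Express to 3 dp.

0.417

Under orthogonal rotation h² = Σλ², so λ_F1² = h² − (0.0961) = 0.27 − 0.0961 = 0.1739.
|λ| = √0.1739 = 0.4170.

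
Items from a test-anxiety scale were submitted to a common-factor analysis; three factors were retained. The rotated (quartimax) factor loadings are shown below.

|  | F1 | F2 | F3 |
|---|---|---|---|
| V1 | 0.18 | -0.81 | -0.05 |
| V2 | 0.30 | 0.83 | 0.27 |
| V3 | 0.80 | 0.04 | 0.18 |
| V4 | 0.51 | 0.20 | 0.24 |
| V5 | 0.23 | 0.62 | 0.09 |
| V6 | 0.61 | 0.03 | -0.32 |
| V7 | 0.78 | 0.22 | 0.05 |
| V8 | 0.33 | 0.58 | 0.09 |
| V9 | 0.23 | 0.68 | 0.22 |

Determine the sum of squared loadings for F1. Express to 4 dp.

2.2177

SS loadings for F1 = 0.18² + 0.30² + 0.80² + 0.51² + 0.23² + 0.61² + 0.78² + 0.33² + 0.23² = 0.0324 + 0.0900 + 0.6400 + 0.2601 + 0.0529 + 0.3721 + 0.6084 + 0.1089 + 0.0529 = 2.2177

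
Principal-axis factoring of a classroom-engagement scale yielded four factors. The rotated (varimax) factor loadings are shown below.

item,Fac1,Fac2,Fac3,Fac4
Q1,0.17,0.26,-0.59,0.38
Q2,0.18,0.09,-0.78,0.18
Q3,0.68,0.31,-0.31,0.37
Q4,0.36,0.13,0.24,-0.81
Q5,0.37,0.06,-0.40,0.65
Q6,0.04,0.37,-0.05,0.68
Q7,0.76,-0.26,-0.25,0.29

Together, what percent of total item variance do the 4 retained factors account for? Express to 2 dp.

SS loadings by factor: 1.3694, 0.3968, 1.3352, 1.9388; total = 5.0402.
Total variance with 7 standardized items is 7, so the solution explains 5.0402/7 = 0.7200 = 72.00%.

72.00%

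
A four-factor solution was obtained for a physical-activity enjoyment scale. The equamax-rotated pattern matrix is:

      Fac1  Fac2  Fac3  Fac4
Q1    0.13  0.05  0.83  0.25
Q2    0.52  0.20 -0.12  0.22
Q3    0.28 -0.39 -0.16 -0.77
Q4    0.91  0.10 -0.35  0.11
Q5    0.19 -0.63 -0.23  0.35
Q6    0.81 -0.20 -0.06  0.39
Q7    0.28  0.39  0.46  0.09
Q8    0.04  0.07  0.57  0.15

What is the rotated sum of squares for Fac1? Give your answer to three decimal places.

SS loadings for Fac1 = 0.13² + 0.52² + 0.28² + 0.91² + 0.19² + 0.81² + 0.28² + 0.04² = 0.0169 + 0.2704 + 0.0784 + 0.8281 + 0.0361 + 0.6561 + 0.0784 + 0.0016 = 1.9660

1.966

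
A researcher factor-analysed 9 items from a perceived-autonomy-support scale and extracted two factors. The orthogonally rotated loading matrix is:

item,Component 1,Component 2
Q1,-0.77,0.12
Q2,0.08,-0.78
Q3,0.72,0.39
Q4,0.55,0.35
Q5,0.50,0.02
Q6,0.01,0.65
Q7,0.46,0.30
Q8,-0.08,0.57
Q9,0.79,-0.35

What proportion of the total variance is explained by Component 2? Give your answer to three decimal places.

SS loadings for Component 2 = 0.12² + (-0.78)² + 0.39² + 0.35² + 0.02² + 0.65² + 0.30² + 0.57² + (-0.35)² = 1.8577
Proportion of variance = 1.8577 / 9 = 0.2064.

0.206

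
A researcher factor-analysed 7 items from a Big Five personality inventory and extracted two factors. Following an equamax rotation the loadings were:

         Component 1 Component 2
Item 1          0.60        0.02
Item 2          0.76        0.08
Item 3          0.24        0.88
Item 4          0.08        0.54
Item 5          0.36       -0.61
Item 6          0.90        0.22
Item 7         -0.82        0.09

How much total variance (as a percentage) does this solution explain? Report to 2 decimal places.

SS loadings by factor: 2.6136, 1.5014; total = 4.1150.
Total variance with 7 standardized items is 7, so the solution explains 4.1150/7 = 0.5879 = 58.79%.

58.79%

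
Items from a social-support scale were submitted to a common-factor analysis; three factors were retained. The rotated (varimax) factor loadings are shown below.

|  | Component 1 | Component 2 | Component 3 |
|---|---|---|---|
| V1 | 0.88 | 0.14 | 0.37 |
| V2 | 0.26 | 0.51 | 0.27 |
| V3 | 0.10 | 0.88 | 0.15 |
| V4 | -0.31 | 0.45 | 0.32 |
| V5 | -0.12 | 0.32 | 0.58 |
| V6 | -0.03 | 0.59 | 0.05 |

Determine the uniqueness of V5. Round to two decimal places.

0.55

h² = (-0.12)² + 0.32² + 0.58² = 0.0144 + 0.1024 + 0.3364 = 0.4532
Uniqueness u² = 1 − h² = 1 − 0.4532 = 0.5468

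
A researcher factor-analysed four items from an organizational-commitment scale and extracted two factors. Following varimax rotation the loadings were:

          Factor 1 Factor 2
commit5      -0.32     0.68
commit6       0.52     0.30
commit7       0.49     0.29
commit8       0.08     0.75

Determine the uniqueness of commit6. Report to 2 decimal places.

0.64

h² = 0.52² + 0.30² = 0.2704 + 0.0900 = 0.3604
Uniqueness u² = 1 − h² = 1 − 0.3604 = 0.6396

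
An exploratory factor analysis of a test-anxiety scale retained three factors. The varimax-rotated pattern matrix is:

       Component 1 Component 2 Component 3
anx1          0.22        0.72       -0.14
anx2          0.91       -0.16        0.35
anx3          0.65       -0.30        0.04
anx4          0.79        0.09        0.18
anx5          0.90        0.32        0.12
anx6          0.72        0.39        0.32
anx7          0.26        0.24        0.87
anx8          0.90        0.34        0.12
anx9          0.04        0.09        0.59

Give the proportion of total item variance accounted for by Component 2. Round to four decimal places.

SS loadings for Component 2 = 0.72² + (-0.16)² + (-0.30)² + 0.09² + 0.32² + 0.39² + 0.24² + 0.34² + 0.09² = 1.0779
Proportion of variance = 1.0779 / 9 = 0.1198.

0.1198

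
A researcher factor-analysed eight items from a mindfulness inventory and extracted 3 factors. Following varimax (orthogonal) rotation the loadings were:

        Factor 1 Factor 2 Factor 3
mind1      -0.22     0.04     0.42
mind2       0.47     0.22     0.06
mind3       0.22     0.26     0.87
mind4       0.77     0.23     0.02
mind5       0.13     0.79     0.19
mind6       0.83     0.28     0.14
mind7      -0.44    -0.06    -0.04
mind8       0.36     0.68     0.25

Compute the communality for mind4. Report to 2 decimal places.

0.65

h² = 0.77² + 0.23² + 0.02² = 0.5929 + 0.0529 + 0.0004 = 0.6462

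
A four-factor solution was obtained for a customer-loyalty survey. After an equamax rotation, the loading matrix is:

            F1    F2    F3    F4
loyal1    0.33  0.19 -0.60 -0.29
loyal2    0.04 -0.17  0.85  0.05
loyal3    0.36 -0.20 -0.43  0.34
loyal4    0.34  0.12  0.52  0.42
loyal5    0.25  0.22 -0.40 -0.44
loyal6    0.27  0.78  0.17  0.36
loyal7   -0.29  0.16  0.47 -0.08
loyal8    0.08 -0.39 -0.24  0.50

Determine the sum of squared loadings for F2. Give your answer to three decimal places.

0.954

SS loadings for F2 = 0.19² + (-0.17)² + (-0.20)² + 0.12² + 0.22² + 0.78² + 0.16² + (-0.39)² = 0.0361 + 0.0289 + 0.0400 + 0.0144 + 0.0484 + 0.6084 + 0.0256 + 0.1521 = 0.9539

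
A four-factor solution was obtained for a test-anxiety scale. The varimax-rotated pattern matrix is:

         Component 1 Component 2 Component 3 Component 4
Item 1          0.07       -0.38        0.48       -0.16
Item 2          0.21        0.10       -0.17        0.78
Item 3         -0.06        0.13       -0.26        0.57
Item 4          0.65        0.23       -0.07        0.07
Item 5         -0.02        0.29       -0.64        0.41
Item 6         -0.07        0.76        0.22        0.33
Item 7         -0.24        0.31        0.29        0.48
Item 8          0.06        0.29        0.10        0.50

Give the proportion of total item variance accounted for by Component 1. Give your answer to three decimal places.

SS loadings for Component 1 = 0.07² + 0.21² + (-0.06)² + 0.65² + (-0.02)² + (-0.07)² + (-0.24)² + 0.06² = 0.5416
Proportion of variance = 0.5416 / 8 = 0.0677.

0.068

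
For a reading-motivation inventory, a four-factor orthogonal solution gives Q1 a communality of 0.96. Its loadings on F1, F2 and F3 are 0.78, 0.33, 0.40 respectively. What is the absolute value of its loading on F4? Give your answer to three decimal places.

Under orthogonal rotation h² = Σλ², so λ_F4² = h² − (0.8773) = 0.96 − 0.8773 = 0.0827.
|λ| = √0.0827 = 0.2876.

0.288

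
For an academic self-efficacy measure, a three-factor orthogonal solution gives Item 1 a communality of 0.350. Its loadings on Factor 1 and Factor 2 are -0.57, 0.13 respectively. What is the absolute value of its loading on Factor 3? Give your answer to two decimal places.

0.09

Under orthogonal rotation h² = Σλ², so λ_Factor 3² = h² − (0.3418) = 0.350 − 0.3418 = 0.0082.
|λ| = √0.0082 = 0.0906.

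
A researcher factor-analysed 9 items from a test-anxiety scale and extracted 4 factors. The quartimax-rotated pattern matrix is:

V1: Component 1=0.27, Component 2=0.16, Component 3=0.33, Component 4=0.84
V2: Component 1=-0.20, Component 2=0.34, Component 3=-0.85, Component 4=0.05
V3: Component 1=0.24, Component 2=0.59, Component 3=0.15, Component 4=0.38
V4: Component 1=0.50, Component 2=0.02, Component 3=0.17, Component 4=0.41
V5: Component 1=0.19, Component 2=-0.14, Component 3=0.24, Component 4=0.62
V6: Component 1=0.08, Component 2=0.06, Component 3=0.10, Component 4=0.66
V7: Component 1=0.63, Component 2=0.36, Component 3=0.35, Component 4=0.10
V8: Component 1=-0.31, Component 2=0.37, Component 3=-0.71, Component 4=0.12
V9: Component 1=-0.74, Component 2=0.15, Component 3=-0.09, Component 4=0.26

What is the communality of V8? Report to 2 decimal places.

h² = (-0.31)² + 0.37² + (-0.71)² + 0.12² = 0.0961 + 0.1369 + 0.5041 + 0.0144 = 0.7515

0.75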